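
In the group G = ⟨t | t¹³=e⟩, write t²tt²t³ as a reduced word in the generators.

Multiply left to right, reducing at each step:
  (t²) · t = t³
  (t³) · t² = t⁵
  (t⁵) · t³ = t⁸

Answer: t⁸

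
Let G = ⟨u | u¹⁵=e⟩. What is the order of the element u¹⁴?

Compute successive powers until reaching e:
  (u¹⁴)¹ = u¹⁴, (u¹⁴)² = u¹³, (u¹⁴)³ = u¹², (u¹⁴)⁴ = u¹¹, (u¹⁴)⁵ = u¹⁰, (u¹⁴)⁶ = u⁹, (u¹⁴)⁷ = u⁸, (u¹⁴)⁸ = u⁷, (u¹⁴)⁹ = u⁶, (u¹⁴)¹⁰ = u⁵, (u¹⁴)¹¹ = u⁴, (u¹⁴)¹² = u³, (u¹⁴)¹³ = u², (u¹⁴)¹⁴ = u, (u¹⁴)¹⁵ = e.
The smallest positive k with (u¹⁴)ᵏ = e is 15.

Answer: 15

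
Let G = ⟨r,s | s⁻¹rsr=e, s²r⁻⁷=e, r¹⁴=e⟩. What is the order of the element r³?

Compute successive powers until reaching e:
  (r³)¹ = r³, (r³)² = r⁶, (r³)³ = r⁹, (r³)⁴ = r¹², (r³)⁵ = r, (r³)⁶ = r⁴, (r³)⁷ = r⁷, (r³)⁸ = r¹⁰, (r³)⁹ = r¹³, (r³)¹⁰ = r², (r³)¹¹ = r⁵, (r³)¹² = r⁸, (r³)¹³ = r¹¹, (r³)¹⁴ = e.
The smallest positive k with (r³)ᵏ = e is 14.

Answer: 14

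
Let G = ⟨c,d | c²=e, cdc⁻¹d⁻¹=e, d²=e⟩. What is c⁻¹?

The order of c is 2 (smallest k with cᵏ = e), so c⁻¹ = c¹ = c.
Check: c · c → c · c = e, giving e as required.

Answer: c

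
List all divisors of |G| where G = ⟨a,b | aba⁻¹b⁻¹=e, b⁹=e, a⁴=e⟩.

|G| = 36 = 2² · 3². By Lagrange's theorem the order of any subgroup divides 36; the divisors of 36 are 1, 2, 3, 4, 6, 9, 12, 18, 36.

Answer: 1, 2, 3, 4, 6, 9, 12, 18, 36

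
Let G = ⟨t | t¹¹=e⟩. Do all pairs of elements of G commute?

G has a single generator, so G is cyclic and hence abelian.

Answer: Yes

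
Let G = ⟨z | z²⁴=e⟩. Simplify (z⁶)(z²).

Compute (z⁶) · (z²) by multiplying left to right and reducing via the relations at each step:
  (z⁶) · z² = z⁸

Answer: z⁸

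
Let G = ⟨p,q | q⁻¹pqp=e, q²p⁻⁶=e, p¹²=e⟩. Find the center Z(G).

An element z ∈ Z(G) iff z commutes with every generator.
For example p⁶ is central: (p⁶)·p = p⁷ = p·(p⁶); (p⁶)·q = q⁻¹ = q·(p⁶).
Whereas p ∉ Z(G) since p·q = pq ≠ p⁵q⁻¹ = q·p.
Checking each of the 24 elements this way gives Z(G) = {e, p⁶}, of order 2.

Answer: {e, p⁶}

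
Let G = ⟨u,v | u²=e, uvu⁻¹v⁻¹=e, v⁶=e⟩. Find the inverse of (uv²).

The order of (uv²) is 6 (smallest k with (uv²)ᵏ = e), so (uv²)⁻¹ = (uv²)⁵ = uv⁴.
Check: (uv²) · (uv⁴) → (uv²) · u = v²;   (v²) · v⁴ = e, giving e as required.

Answer: uv⁴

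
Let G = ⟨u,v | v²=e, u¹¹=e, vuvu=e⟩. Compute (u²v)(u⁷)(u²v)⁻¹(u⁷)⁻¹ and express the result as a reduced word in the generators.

[(u²v), (u⁷)] = (u²v)·(u⁷)·(u²v)⁻¹·(u⁷)⁻¹.
  (u²v) · (u⁷) = u⁶v
  (u⁶v) · (u²v) = u⁴
  (u⁴) · (u⁴) = u⁸

Answer: u⁸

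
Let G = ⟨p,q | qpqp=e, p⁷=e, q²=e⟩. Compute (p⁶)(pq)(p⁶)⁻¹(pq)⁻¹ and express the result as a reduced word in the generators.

[(p⁶), (pq)] = (p⁶)·(pq)·(p⁶)⁻¹·(pq)⁻¹.
  (p⁶) · (pq) = q
  q · p = p⁶q
  (p⁶q) · (pq) = p⁵

Answer: p⁵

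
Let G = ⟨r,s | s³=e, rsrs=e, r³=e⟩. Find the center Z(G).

An element z ∈ Z(G) iff z commutes with every generator.
For example e is central: e·r = r = r·e; e·s = s = s·e.
Whereas r ∉ Z(G) since r·s = rs ≠ r²s² = s·r.
Checking each of the 12 elements this way gives Z(G) = {e}, of order 1.

Answer: {e}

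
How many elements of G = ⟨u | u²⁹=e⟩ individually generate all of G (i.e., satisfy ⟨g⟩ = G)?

G is cyclic of order 29. An element generates G iff its order is 29, and a cyclic group of order 29 has exactly φ(29) = 28 such elements.

Answer: 28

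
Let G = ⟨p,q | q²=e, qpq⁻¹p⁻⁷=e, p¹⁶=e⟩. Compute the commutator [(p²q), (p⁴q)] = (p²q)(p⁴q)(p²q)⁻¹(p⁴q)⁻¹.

[(p²q), (p⁴q)] = (p²q)·(p⁴q)·(p²q)⁻¹·(p⁴q)⁻¹.
  (p²q) · (p⁴q) = p¹⁴
  (p¹⁴) · (p²q) = q
  q · (p⁴q) = p¹²

Answer: p¹²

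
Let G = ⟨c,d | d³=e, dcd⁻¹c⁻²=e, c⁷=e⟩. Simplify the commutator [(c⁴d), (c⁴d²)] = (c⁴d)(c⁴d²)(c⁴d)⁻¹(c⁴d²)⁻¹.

[(c⁴d), (c⁴d²)] = (c⁴d)·(c⁴d²)·(c⁴d)⁻¹·(c⁴d²)⁻¹.
  (c⁴d) · (c⁴d²) = c⁵
  (c⁵) · (c⁵d²) = c³d²
  (c³d²) · (c⁶d) = c⁶

Answer: c⁶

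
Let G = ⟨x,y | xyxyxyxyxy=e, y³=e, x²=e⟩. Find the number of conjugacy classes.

The conjugacy classes (representative and size) are:
  [e] (size 1), [xyxy²xyxy²x] (size 15), [yxyxy²x] (size 20), [xy²xy²x] (size 12), [y²xyxy²] (size 12).
Class equation: 1 + 15 + 20 + 12 + 12 = 60 = |G|. So G has 5 conjugacy classes.

Answer: 5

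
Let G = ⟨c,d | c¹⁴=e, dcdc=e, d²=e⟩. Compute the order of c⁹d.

Compute successive powers until reaching e:
  (c⁹d)¹ = c⁹d, (c⁹d)² = e.
The smallest positive k with (c⁹d)ᵏ = e is 2.

Answer: 2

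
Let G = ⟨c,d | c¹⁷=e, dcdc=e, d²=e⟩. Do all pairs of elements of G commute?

c·d = cd but d·c = c¹⁶d, so c·d ≠ d·c and G is not abelian.

Answer: No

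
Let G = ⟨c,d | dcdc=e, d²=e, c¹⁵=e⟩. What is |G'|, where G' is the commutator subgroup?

G' = [G, G] is generated by all commutators. The generator-pair commutators are: [c, d] = c².
The subgroup they normally generate is {e, c, c², c³, c⁴, c⁵, c⁶, c⁷, c⁸, c⁹, c¹⁰, c¹¹, c¹², c¹³, c¹⁴}, of order 15.
Check: |G/G'| = 30/15 = 2 is the order of the abelianisation.

Answer: 15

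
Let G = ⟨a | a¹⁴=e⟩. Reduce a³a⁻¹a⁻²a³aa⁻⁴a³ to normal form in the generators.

Multiply left to right, reducing at each step:
  (a³) · a⁻¹ = a²
  (a²) · a⁻² = e
  e · a³ = a³
  (a³) · a = a⁴
  (a⁴) · a⁻⁴ = e
  e · a³ = a³

Answer: a³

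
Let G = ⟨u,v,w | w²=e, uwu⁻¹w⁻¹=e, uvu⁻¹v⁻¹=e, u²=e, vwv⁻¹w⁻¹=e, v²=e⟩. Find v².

Compute successive powers of v, reducing at each step:
  v²: v · v = e

Answer: e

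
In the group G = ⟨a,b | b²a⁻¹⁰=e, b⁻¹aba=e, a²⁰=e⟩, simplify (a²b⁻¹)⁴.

Compute successive powers of (a²b⁻¹), reducing at each step:
  (a²b⁻¹)²: (a²b⁻¹) · a² = b⁻¹;   (b⁻¹) · b⁻¹ = a¹⁰
  (a²b⁻¹)³: (a¹⁰) · a² = a¹²;   (a¹²) · b⁻¹ = a²b
  (a²b⁻¹)⁴: (a²b) · a² = b;   b · b⁻¹ = e

Answer: e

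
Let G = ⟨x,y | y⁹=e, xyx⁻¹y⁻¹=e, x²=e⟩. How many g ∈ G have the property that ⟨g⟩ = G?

G is cyclic of order 18. An element generates G iff its order is 18, and a cyclic group of order 18 has exactly φ(18) = 6 such elements.

Answer: 6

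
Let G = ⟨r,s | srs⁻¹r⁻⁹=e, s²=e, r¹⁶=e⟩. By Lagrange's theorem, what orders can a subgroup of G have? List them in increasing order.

|G| = 32 = 2⁵. By Lagrange's theorem the order of any subgroup divides 32; the divisors of 32 are 1, 2, 4, 8, 16, 32.

Answer: 1, 2, 4, 8, 16, 32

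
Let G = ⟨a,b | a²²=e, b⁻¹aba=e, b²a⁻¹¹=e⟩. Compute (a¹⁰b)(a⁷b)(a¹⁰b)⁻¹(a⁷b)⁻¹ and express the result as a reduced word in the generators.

[(a¹⁰b), (a⁷b)] = (a¹⁰b)·(a⁷b)·(a¹⁰b)⁻¹·(a⁷b)⁻¹.
  (a¹⁰b) · (a⁷b) = a¹⁴
  (a¹⁴) · (a¹⁰b⁻¹) = a²b⁻¹
  (a²b⁻¹) · (a⁷b⁻¹) = a⁶

Answer: a⁶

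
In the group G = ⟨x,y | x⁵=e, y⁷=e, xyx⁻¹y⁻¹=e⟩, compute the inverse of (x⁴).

The order of (x⁴) is 5 (smallest k with (x⁴)ᵏ = e), so (x⁴)⁻¹ = (x⁴)⁴ = x.
Check: (x⁴) · x → (x⁴) · x = e, giving e as required.

Answer: x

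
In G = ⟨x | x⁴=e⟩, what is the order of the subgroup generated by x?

|⟨x⟩| equals the order of x. Compute successive powers until reaching e:
  x¹ = x, x² = x², x³ = x³, x⁴ = e.
The smallest positive k with xᵏ = e is 4, so |⟨x⟩| = 4.

Answer: 4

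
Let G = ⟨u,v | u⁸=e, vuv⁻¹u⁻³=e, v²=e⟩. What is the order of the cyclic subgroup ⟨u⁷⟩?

|⟨u⁷⟩| equals the order of u⁷. Compute successive powers until reaching e:
  (u⁷)¹ = u⁷, (u⁷)² = u⁶, (u⁷)³ = u⁵, (u⁷)⁴ = u⁴, (u⁷)⁵ = u³, (u⁷)⁶ = u², (u⁷)⁷ = u, (u⁷)⁸ = e.
The smallest positive k with (u⁷)ᵏ = e is 8, so |⟨u⁷⟩| = 8.

Answer: 8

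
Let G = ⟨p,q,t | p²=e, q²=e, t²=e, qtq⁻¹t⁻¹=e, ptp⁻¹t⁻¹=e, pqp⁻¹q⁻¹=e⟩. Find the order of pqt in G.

Compute successive powers until reaching e:
  (pqt)¹ = pqt, (pqt)² = e.
The smallest positive k with (pqt)ᵏ = e is 2.

Answer: 2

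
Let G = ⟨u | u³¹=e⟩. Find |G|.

G is generated by a single element, so G is cyclic. The relator gives u³¹ = e and no smaller power is forced to be e, so the 31 powers {e, u, u², u³, u⁴, u⁵, u⁶, u⁷, u⁸, u⁹, u²², u²³, u²¹, u²⁰, u²⁴, u²⁵, u²⁶, u²⁷, u²⁸, u²⁹, u³⁰, u¹², u¹³, u¹¹, u¹⁰, u¹⁴, u¹⁵, u¹⁶, u¹⁷, u¹⁸, u¹⁹} are distinct. Hence |G| = 31.

Answer: 31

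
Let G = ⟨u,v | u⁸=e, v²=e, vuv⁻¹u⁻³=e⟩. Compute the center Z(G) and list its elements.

An element z ∈ Z(G) iff z commutes with every generator.
For example u⁴ is central: (u⁴)·u = u⁵ = u·(u⁴); (u⁴)·v = u⁴v = v·(u⁴).
Whereas u ∉ Z(G) since u·v = uv ≠ u³v = v·u.
Checking each of the 16 elements this way gives Z(G) = {e, u⁴}, of order 2.

Answer: {e, u⁴}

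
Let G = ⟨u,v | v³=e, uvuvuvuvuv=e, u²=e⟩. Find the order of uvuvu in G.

Compute successive powers until reaching e:
  (uvuvu)¹ = uvuvu, (uvuvu)² = uvuv²uvu, (uvuvu)³ = uv²uvuv²u, (uvuvu)⁴ = uv²uv²u, (uvuvu)⁵ = e.
The smallest positive k with (uvuvu)ᵏ = e is 5.

Answer: 5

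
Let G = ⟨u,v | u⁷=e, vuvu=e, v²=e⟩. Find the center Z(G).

An element z ∈ Z(G) iff z commutes with every generator.
For example e is central: e·u = u = u·e; e·v = v = v·e.
Whereas u ∉ Z(G) since u·v = uv ≠ u⁶v = v·u.
Checking each of the 14 elements this way gives Z(G) = {e}, of order 1.

Answer: {e}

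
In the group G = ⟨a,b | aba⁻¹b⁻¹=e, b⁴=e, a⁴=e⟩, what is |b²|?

Compute successive powers until reaching e:
  (b²)¹ = b², (b²)² = e.
The smallest positive k with (b²)ᵏ = e is 2.

Answer: 2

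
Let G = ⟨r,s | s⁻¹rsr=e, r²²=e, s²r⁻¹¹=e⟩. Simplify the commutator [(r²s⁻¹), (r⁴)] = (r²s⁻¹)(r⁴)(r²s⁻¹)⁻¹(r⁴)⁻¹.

[(r²s⁻¹), (r⁴)] = (r²s⁻¹)·(r⁴)·(r²s⁻¹)⁻¹·(r⁴)⁻¹.
  (r²s⁻¹) · (r⁴) = r⁹s
  (r⁹s) · (r²s) = r¹⁸
  (r¹⁸) · (r¹⁸) = r¹⁴

Answer: r¹⁴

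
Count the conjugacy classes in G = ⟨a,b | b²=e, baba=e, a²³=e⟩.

The conjugacy classes (representative and size) are:
  [e] (size 1), [a] (size 2), [a²¹] (size 2), [a²⁰] (size 2), [a⁴] (size 2), [a¹⁸] (size 2), [a⁶] (size 2), [a¹⁶] (size 2), [a⁸] (size 2), [a⁹] (size 2), [a¹⁰] (size 2), [a¹²] (size 2), [a¹⁸b] (size 23).
Class equation: 1 + 2 + 2 + 2 + 2 + 2 + 2 + 2 + 2 + 2 + 2 + 2 + 23 = 46 = |G|. So G has 13 conjugacy classes.

Answer: 13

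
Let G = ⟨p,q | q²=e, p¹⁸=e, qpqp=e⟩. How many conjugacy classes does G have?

The conjugacy classes (representative and size) are:
  [e] (size 1), [p] (size 2), [p²] (size 2), [p³] (size 2), [p¹⁴] (size 2), [p⁵] (size 2), [p¹²] (size 2), [p⁷] (size 2), [p¹⁰] (size 2), [p⁹] (size 1), [p¹⁰q] (size 9), [pq] (size 9).
Class equation: 1 + 2 + 2 + 2 + 2 + 2 + 2 + 2 + 2 + 1 + 9 + 9 = 36 = |G|. So G has 12 conjugacy classes.

Answer: 12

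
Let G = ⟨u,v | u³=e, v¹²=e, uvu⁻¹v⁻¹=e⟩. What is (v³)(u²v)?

Compute (v³) · (u²v) by multiplying left to right and reducing via the relations at each step:
  (v³) · u² = u²v³
  (u²v³) · v = u²v⁴

Answer: u²v⁴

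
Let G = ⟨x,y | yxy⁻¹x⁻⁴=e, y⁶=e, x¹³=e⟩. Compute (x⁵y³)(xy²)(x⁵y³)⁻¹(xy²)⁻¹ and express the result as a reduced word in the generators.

[(x⁵y³), (xy²)] = (x⁵y³)·(xy²)·(x⁵y³)⁻¹·(xy²)⁻¹.
  (x⁵y³) · (xy²) = x⁴y⁵
  (x⁴y⁵) · (x⁵y³) = x²y²
  (x²y²) · (x⁴y⁴) = x

Answer: x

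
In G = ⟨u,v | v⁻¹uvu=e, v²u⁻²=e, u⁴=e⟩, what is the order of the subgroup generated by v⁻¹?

|⟨v⁻¹⟩| equals the order of v⁻¹. Compute successive powers until reaching e:
  (v⁻¹)¹ = v⁻¹, (v⁻¹)² = u², (v⁻¹)³ = v, (v⁻¹)⁴ = e.
The smallest positive k with (v⁻¹)ᵏ = e is 4, so |⟨v⁻¹⟩| = 4.

Answer: 4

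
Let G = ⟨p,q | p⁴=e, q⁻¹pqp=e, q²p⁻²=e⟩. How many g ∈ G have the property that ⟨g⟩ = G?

⟨g⟩ = G would require ord(g) = |G| = 8, but the maximum element order in G is 4 < 8. So G is not cyclic and no single element generates it: the count is 0.

Answer: 0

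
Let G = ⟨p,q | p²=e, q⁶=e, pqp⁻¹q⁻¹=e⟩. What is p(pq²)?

Compute p · (pq²) by multiplying left to right and reducing via the relations at each step:
  p · p = e
  e · q² = q²

Answer: q²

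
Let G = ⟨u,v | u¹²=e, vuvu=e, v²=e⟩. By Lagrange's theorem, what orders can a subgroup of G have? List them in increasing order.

|G| = 24 = 2³ · 3. By Lagrange's theorem the order of any subgroup divides 24; the divisors of 24 are 1, 2, 3, 4, 6, 8, 12, 24.

Answer: 1, 2, 3, 4, 6, 8, 12, 24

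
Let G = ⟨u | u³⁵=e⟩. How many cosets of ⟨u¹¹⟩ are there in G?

First find ord(u¹¹) by computing successive powers:
  (u¹¹)¹ = u¹¹, (u¹¹)² = u²², (u¹¹)³ = u³³, (u¹¹)⁴ = u⁹, (u¹¹)⁵ = u²⁰, (u¹¹)⁶ = u³¹, (u¹¹)⁷ = u⁷, (u¹¹)⁸ = u¹⁸, (u¹¹)⁹ = u²⁹, (u¹¹)¹⁰ = u⁵, (u¹¹)¹¹ = u¹⁶, (u¹¹)¹² = u²⁷, (u¹¹)¹³ = u³, (u¹¹)¹⁴ = u¹⁴, (u¹¹)¹⁵ = u²⁵, (u¹¹)¹⁶ = u, (u¹¹)¹⁷ = u¹², (u¹¹)¹⁸ = u²³, (u¹¹)¹⁹ = u³⁴, (u¹¹)²⁰ = u¹⁰, (u¹¹)²¹ = u²¹, (u¹¹)²² = u³², (u¹¹)²³ = u⁸, (u¹¹)²⁴ = u¹⁹, (u¹¹)²⁵ = u³⁰, (u¹¹)²⁶ = u⁶, (u¹¹)²⁷ = u¹⁷, (u¹¹)²⁸ = u²⁸, (u¹¹)²⁹ = u⁴, (u¹¹)³⁰ = u¹⁵, (u¹¹)³¹ = u²⁶, (u¹¹)³² = u², (u¹¹)³³ = u¹³, (u¹¹)³⁴ = u²⁴, (u¹¹)³⁵ = e.
So |⟨u¹¹⟩| = ord(u¹¹) = 35. With |G| = 35, by Lagrange [G : ⟨u¹¹⟩] = 35/35 = 1.

Answer: 1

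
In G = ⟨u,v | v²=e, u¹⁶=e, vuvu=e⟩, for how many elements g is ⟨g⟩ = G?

⟨g⟩ = G would require ord(g) = |G| = 32, but the maximum element order in G is 16 < 32. So G is not cyclic and no single element generates it: the count is 0.

Answer: 0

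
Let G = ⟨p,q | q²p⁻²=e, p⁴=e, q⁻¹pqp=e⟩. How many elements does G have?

Enumerate words in the generators, reducing via the relations: the distinct elements are
  {e, p, q, pq, p², p³, q⁻¹, pq⁻¹}.
No further products give new elements, so |G| = 8.

Answer: 8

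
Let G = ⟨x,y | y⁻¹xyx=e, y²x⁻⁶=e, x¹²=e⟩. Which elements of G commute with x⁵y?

⟨x⁵y⟩ ⊆ C_G(x⁵y) since powers of x⁵y commute with x⁵y; so |C_G(x⁵y)| ≥ |⟨x⁵y⟩| = 4.
By orbit–stabilizer, |C_G(x⁵y)| = |G| / |conj. class of x⁵y| = 24 / 6 = 4.
The 4 elements commuting with x⁵y are {e, x⁶, x⁵y, x⁵y⁻¹}.

Answer: {e, x⁶, x⁵y, x⁵y⁻¹}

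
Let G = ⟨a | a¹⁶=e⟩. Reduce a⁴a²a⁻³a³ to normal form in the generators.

Multiply left to right, reducing at each step:
  (a⁴) · a² = a⁶
  (a⁶) · a⁻³ = a³
  (a³) · a³ = a⁶

Answer: a⁶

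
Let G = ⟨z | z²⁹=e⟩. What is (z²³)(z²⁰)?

Compute (z²³) · (z²⁰) by multiplying left to right and reducing via the relations at each step:
  (z²³) · z²⁰ = z¹⁴

Answer: z¹⁴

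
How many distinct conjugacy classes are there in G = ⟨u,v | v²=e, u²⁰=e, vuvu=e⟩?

The conjugacy classes (representative and size) are:
  [e] (size 1), [u] (size 2), [u¹⁸] (size 2), [u³] (size 2), [u⁴] (size 2), [u¹⁵] (size 2), [u¹⁴] (size 2), [u⁷] (size 2), [u¹²] (size 2), [u¹¹] (size 2), [u¹⁰] (size 1), [u¹⁸v] (size 10), [u⁵v] (size 10).
Class equation: 1 + 2 + 2 + 2 + 2 + 2 + 2 + 2 + 2 + 2 + 1 + 10 + 10 = 40 = |G|. So G has 13 conjugacy classes.

Answer: 13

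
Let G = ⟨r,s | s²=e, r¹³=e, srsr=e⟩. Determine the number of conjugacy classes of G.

The conjugacy classes (representative and size) are:
  [e] (size 1), [r¹²] (size 2), [r¹¹] (size 2), [r³] (size 2), [r⁴] (size 2), [r⁸] (size 2), [r⁶] (size 2), [s] (size 13).
Class equation: 1 + 2 + 2 + 2 + 2 + 2 + 2 + 13 = 26 = |G|. So G has 8 conjugacy classes.

Answer: 8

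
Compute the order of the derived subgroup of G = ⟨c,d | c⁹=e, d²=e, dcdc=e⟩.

G' = [G, G] is generated by all commutators. The generator-pair commutators are: [c, d] = c².
The subgroup they normally generate is {e, c, c², c³, c⁴, c⁵, c⁶, c⁷, c⁸}, of order 9.
Check: |G/G'| = 18/9 = 2 is the order of the abelianisation.

Answer: 9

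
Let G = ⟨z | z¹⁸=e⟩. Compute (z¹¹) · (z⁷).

Compute (z¹¹) · (z⁷) by multiplying left to right and reducing via the relations at each step:
  (z¹¹) · z⁷ = e

Answer: e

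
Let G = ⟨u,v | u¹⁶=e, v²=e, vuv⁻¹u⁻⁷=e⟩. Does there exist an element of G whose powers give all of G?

Every cyclic group is abelian. But u·v = uv while v·u = u⁷v, so u·v ≠ v·u and G is not abelian. Hence G is not cyclic.

Answer: No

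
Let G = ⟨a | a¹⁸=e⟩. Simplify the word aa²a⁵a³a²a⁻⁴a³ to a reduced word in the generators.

Multiply left to right, reducing at each step:
  a · a² = a³
  (a³) · a⁵ = a⁸
  (a⁸) · a³ = a¹¹
  (a¹¹) · a² = a¹³
  (a¹³) · a⁻⁴ = a⁹
  (a⁹) · a³ = a¹²

Answer: a¹²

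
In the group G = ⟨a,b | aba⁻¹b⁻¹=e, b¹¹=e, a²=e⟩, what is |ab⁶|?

Compute successive powers until reaching e:
  (ab⁶)¹ = ab⁶, (ab⁶)² = b, (ab⁶)³ = ab⁷, (ab⁶)⁴ = b², (ab⁶)⁵ = ab⁸, (ab⁶)⁶ = b³, (ab⁶)⁷ = ab⁹, (ab⁶)⁸ = b⁴, (ab⁶)⁹ = ab¹⁰, (ab⁶)¹⁰ = b⁵, (ab⁶)¹¹ = a, (ab⁶)¹² = b⁶, (ab⁶)¹³ = ab, (ab⁶)¹⁴ = b⁷, (ab⁶)¹⁵ = ab², (ab⁶)¹⁶ = b⁸, (ab⁶)¹⁷ = ab³, (ab⁶)¹⁸ = b⁹, (ab⁶)¹⁹ = ab⁴, (ab⁶)²⁰ = b¹⁰, (ab⁶)²¹ = ab⁵, (ab⁶)²² = e.
The smallest positive k with (ab⁶)ᵏ = e is 22.

Answer: 22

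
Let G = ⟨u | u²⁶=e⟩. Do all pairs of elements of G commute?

G has a single generator, so G is cyclic and hence abelian.

Answer: Yes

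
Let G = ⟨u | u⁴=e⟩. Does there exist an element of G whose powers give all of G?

|G| = 4. The element u has order 4 (its powers give 4 distinct elements), so ⟨u⟩ = G and G is cyclic.

Answer: Yes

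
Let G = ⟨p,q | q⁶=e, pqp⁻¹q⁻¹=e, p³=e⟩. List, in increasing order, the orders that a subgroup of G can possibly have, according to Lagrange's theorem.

|G| = 18 = 2 · 3². By Lagrange's theorem the order of any subgroup divides 18; the divisors of 18 are 1, 2, 3, 6, 9, 18.

Answer: 1, 2, 3, 6, 9, 18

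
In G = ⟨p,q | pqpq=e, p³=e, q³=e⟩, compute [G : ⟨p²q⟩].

First find ord(p²q) by computing successive powers:
  (p²q)¹ = p²q, (p²q)² = q²p, (p²q)³ = e.
So |⟨p²q⟩| = ord(p²q) = 3. With |G| = 12, by Lagrange [G : ⟨p²q⟩] = 12/3 = 4.

Answer: 4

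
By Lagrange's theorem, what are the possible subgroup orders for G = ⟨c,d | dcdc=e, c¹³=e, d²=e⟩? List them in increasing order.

|G| = 26 = 2 · 13. By Lagrange's theorem the order of any subgroup divides 26; the divisors of 26 are 1, 2, 13, 26.

Answer: 1, 2, 13, 26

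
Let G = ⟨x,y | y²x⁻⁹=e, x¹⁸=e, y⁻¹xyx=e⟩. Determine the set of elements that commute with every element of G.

An element z ∈ Z(G) iff z commutes with every generator.
For example x⁹ is central: (x⁹)·x = x¹⁰ = x·(x⁹); (x⁹)·y = y⁻¹ = y·(x⁹).
Whereas x ∉ Z(G) since x·y = xy ≠ x⁸y⁻¹ = y·x.
Checking each of the 36 elements this way gives Z(G) = {e, x⁹}, of order 2.

Answer: {e, x⁹}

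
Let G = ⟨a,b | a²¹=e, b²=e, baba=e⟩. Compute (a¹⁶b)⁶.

Compute successive powers of (a¹⁶b), reducing at each step:
  (a¹⁶b)²: (a¹⁶b) · a¹⁶ = b;   b · b = e
  (a¹⁶b)³: e · a¹⁶ = a¹⁶;   (a¹⁶) · b = a¹⁶b
  (a¹⁶b)⁴: (a¹⁶b) · a¹⁶ = b;   b · b = e
  (a¹⁶b)⁵: e · a¹⁶ = a¹⁶;   (a¹⁶) · b = a¹⁶b
  (a¹⁶b)⁶: (a¹⁶b) · a¹⁶ = b;   b · b = e

Answer: e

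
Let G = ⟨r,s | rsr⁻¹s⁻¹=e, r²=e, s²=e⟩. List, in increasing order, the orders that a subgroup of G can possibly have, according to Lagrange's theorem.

|G| = 4 = 2². By Lagrange's theorem the order of any subgroup divides 4; the divisors of 4 are 1, 2, 4.

Answer: 1, 2, 4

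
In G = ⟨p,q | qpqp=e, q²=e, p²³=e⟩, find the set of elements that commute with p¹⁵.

⟨p¹⁵⟩ ⊆ C_G(p¹⁵) since powers of p¹⁵ commute with p¹⁵; so |C_G(p¹⁵)| ≥ |⟨p¹⁵⟩| = 23.
By orbit–stabilizer, |C_G(p¹⁵)| = |G| / |conj. class of p¹⁵| = 46 / 2 = 23.
The 23 elements commuting with p¹⁵ are {e, p, p², p³, p⁴, p⁵, p⁶, p⁷, p⁸, p⁹, p¹⁰, p¹¹, p¹², p¹³, p¹⁴, p¹⁵, p¹⁶, p¹⁷, p¹⁸, p¹⁹, p²⁰, p²¹, p²²}.

Answer: {e, p, p², p³, p⁴, p⁵, p⁶, p⁷, p⁸, p⁹, p¹⁰, p¹¹, p¹², p¹³, p¹⁴, p¹⁵, p¹⁶, p¹⁷, p¹⁸, p¹⁹, p²⁰, p²¹, p²²}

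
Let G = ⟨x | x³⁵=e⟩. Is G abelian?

G has a single generator, so G is cyclic and hence abelian.

Answer: Yes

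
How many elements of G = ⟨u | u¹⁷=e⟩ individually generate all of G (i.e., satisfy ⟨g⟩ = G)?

G is cyclic of order 17. An element generates G iff its order is 17, and a cyclic group of order 17 has exactly φ(17) = 16 such elements.

Answer: 16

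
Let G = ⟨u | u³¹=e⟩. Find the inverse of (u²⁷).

The order of (u²⁷) is 31 (smallest k with (u²⁷)ᵏ = e), so (u²⁷)⁻¹ = (u²⁷)³⁰ = u⁴.
Check: (u²⁷) · (u⁴) → (u²⁷) · u⁴ = e, giving e as required.

Answer: u⁴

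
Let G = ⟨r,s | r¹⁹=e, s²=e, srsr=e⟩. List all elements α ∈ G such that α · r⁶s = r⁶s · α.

⟨r⁶s⟩ ⊆ C_G(r⁶s) since powers of r⁶s commute with r⁶s; so |C_G(r⁶s)| ≥ |⟨r⁶s⟩| = 2.
By orbit–stabilizer, |C_G(r⁶s)| = |G| / |conj. class of r⁶s| = 38 / 19 = 2.
The 2 elements commuting with r⁶s are {e, r⁶s}.

Answer: {e, r⁶s}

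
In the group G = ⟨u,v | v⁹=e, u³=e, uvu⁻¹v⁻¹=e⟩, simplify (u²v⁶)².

Compute successive powers of (u²v⁶), reducing at each step:
  (u²v⁶)²: (u²v⁶) · u² = uv⁶;   (uv⁶) · v⁶ = uv³

Answer: uv³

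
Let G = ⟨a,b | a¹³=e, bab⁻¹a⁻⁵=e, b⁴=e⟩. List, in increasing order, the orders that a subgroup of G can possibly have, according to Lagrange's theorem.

|G| = 52 = 2² · 13. By Lagrange's theorem the order of any subgroup divides 52; the divisors of 52 are 1, 2, 4, 13, 26, 52.

Answer: 1, 2, 4, 13, 26, 52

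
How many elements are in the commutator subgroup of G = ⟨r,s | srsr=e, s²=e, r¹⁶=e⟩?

G' = [G, G] is generated by all commutators. The generator-pair commutators are: [r, s] = r².
The subgroup they normally generate is {e, r², r⁴, r⁶, r⁸, r¹⁰, r¹², r¹⁴}, of order 8.
Check: |G/G'| = 32/8 = 4 is the order of the abelianisation.

Answer: 8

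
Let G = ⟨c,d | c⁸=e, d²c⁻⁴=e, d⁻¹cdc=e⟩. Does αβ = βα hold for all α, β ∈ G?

c·d = cd but d·c = c³d⁻¹, so c·d ≠ d·c and G is not abelian.

Answer: No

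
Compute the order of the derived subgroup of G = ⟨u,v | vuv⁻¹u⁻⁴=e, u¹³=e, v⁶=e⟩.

G' = [G, G] is generated by all commutators. The generator-pair commutators are: [u, v] = u¹⁰.
The subgroup they normally generate is {e, u, u², u³, u⁴, u⁵, u⁶, u⁷, u⁸, u⁹, u¹⁰, u¹¹, u¹²}, of order 13.
Check: |G/G'| = 78/13 = 6 is the order of the abelianisation.

Answer: 13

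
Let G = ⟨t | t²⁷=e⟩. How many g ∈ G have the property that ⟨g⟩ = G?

G is cyclic of order 27. An element generates G iff its order is 27, and a cyclic group of order 27 has exactly φ(27) = 18 such elements.

Answer: 18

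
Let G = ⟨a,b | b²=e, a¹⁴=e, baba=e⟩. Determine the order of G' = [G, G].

G' = [G, G] is generated by all commutators. The generator-pair commutators are: [a, b] = a².
The subgroup they normally generate is {e, a², a⁴, a⁶, a⁸, a¹⁰, a¹²}, of order 7.
Check: |G/G'| = 28/7 = 4 is the order of the abelianisation.

Answer: 7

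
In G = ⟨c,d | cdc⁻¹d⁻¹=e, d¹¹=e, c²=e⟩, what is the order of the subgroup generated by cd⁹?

|⟨cd⁹⟩| equals the order of cd⁹. Compute successive powers until reaching e:
  (cd⁹)¹ = cd⁹, (cd⁹)² = d⁷, (cd⁹)³ = cd⁵, (cd⁹)⁴ = d³, (cd⁹)⁵ = cd, (cd⁹)⁶ = d¹⁰, (cd⁹)⁷ = cd⁸, (cd⁹)⁸ = d⁶, (cd⁹)⁹ = cd⁴, (cd⁹)¹⁰ = d², (cd⁹)¹¹ = c, (cd⁹)¹² = d⁹, (cd⁹)¹³ = cd⁷, (cd⁹)¹⁴ = d⁵, (cd⁹)¹⁵ = cd³, (cd⁹)¹⁶ = d, (cd⁹)¹⁷ = cd¹⁰, (cd⁹)¹⁸ = d⁸, (cd⁹)¹⁹ = cd⁶, (cd⁹)²⁰ = d⁴, (cd⁹)²¹ = cd², (cd⁹)²² = e.
The smallest positive k with (cd⁹)ᵏ = e is 22, so |⟨cd⁹⟩| = 22.

Answer: 22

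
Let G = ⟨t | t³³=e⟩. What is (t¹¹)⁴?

Compute successive powers of (t¹¹), reducing at each step:
  (t¹¹)²: (t¹¹) · t¹¹ = t²²
  (t¹¹)³: (t²²) · t¹¹ = e
  (t¹¹)⁴: e · t¹¹ = t¹¹

Answer: t¹¹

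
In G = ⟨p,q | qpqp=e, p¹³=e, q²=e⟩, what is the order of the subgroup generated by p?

|⟨p⟩| equals the order of p. Compute successive powers until reaching e:
  p¹ = p, p² = p², p³ = p³, p⁴ = p⁴, p⁵ = p⁵, p⁶ = p⁶, p⁷ = p⁷, p⁸ = p⁸, p⁹ = p⁹, p¹⁰ = p¹⁰, p¹¹ = p¹¹, p¹² = p¹², p¹³ = e.
The smallest positive k with pᵏ = e is 13, so |⟨p⟩| = 13.

Answer: 13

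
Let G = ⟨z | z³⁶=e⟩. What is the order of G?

G is generated by a single element, so G is cyclic. The relator gives z³⁶ = e and no smaller power is forced to be e, so the 36 powers {e, z, z², z³, z⁴, z⁵, z⁶, z⁷, z⁸, z⁹, z²², z²³, z²¹, z²⁰, z²⁴, z²⁵, z²⁶, z²⁷, z²⁸, z²⁹, z³², z³³, z³¹, z³⁰, z³⁴, z³⁵, z¹², z¹³, z¹¹, z¹⁰, z¹⁴, z¹⁵, z¹⁶, z¹⁷, z¹⁸, z¹⁹} are distinct. Hence |G| = 36.

Answer: 36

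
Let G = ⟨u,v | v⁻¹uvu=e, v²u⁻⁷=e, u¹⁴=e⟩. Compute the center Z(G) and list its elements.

An element z ∈ Z(G) iff z commutes with every generator.
For example u⁷ is central: (u⁷)·u = u⁸ = u·(u⁷); (u⁷)·v = v⁻¹ = v·(u⁷).
Whereas u ∉ Z(G) since u·v = uv ≠ u⁶v⁻¹ = v·u.
Checking each of the 28 elements this way gives Z(G) = {e, u⁷}, of order 2.

Answer: {e, u⁷}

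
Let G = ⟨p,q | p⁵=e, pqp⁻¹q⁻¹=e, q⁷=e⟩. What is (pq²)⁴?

Compute successive powers of (pq²), reducing at each step:
  (pq²)²: (pq²) · p = p²q²;   (p²q²) · q² = p²q⁴
  (pq²)³: (p²q⁴) · p = p³q⁴;   (p³q⁴) · q² = p³q⁶
  (pq²)⁴: (p³q⁶) · p = p⁴q⁶;   (p⁴q⁶) · q² = p⁴q

Answer: p⁴q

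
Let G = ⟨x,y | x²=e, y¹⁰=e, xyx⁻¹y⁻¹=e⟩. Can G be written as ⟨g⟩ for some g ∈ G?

|G| = 20, but the maximum element order in G is 10 < 20. No single element generates all of G, so G is not cyclic.

Answer: No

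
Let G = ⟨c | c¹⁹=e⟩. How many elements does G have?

G is generated by a single element, so G is cyclic. The relator gives c¹⁹ = e and no smaller power is forced to be e, so the 19 powers {c, e, c², c³, c⁴, c⁵, c⁶, c⁷, c⁸, c⁹, c¹², c¹³, c¹¹, c¹⁰, c¹⁴, c¹⁵, c¹⁶, c¹⁷, c¹⁸} are distinct. Hence |G| = 19.

Answer: 19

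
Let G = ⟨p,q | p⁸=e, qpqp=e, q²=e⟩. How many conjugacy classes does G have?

The conjugacy classes (representative and size) are:
  [e] (size 1), [p] (size 2), [p⁶] (size 2), [p³] (size 2), [p⁴] (size 1), [q] (size 4), [p⁵q] (size 4).
Class equation: 1 + 2 + 2 + 2 + 1 + 4 + 4 = 16 = |G|. So G has 7 conjugacy classes.

Answer: 7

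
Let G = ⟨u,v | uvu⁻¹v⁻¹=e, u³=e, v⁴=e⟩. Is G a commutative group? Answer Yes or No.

Each pair of generators commutes: u·v = uv = v·u. Since the generators pairwise commute, every element of G commutes with every other, so G is abelian.

Answer: Yes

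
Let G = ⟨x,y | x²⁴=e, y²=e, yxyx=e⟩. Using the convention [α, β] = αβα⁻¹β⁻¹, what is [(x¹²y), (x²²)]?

[(x¹²y), (x²²)] = (x¹²y)·(x²²)·(x¹²y)⁻¹·(x²²)⁻¹.
  (x¹²y) · (x²²) = x¹⁴y
  (x¹⁴y) · (x¹²y) = x²
  (x²) · (x²) = x⁴

Answer: x⁴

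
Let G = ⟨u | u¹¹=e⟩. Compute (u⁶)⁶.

Compute successive powers of (u⁶), reducing at each step:
  (u⁶)²: (u⁶) · u⁶ = u
  (u⁶)³: u · u⁶ = u⁷
  (u⁶)⁴: (u⁷) · u⁶ = u²
  (u⁶)⁵: (u²) · u⁶ = u⁸
  (u⁶)⁶: (u⁸) · u⁶ = u³

Answer: u³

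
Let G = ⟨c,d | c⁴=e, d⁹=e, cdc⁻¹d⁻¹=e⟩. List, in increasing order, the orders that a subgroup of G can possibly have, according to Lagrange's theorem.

|G| = 36 = 2² · 3². By Lagrange's theorem the order of any subgroup divides 36; the divisors of 36 are 1, 2, 3, 4, 6, 9, 12, 18, 36.

Answer: 1, 2, 3, 4, 6, 9, 12, 18, 36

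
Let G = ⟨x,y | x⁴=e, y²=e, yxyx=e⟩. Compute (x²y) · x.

Compute (x²y) · x by multiplying left to right and reducing via the relations at each step:
  (x²y) · x = xy

Answer: xy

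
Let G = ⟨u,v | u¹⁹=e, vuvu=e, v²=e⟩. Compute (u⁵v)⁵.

Compute successive powers of (u⁵v), reducing at each step:
  (u⁵v)²: (u⁵v) · u⁵ = v;   v · v = e
  (u⁵v)³: e · u⁵ = u⁵;   (u⁵) · v = u⁵v
  (u⁵v)⁴: (u⁵v) · u⁵ = v;   v · v = e
  (u⁵v)⁵: e · u⁵ = u⁵;   (u⁵) · v = u⁵v

Answer: u⁵v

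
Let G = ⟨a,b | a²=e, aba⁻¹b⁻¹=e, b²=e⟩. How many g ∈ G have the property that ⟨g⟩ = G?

⟨g⟩ = G would require ord(g) = |G| = 4, but the maximum element order in G is 2 < 4. So G is not cyclic and no single element generates it: the count is 0.

Answer: 0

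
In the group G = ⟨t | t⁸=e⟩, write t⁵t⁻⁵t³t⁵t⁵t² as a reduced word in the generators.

Multiply left to right, reducing at each step:
  (t⁵) · t⁻⁵ = e
  e · t³ = t³
  (t³) · t⁵ = e
  e · t⁵ = t⁵
  (t⁵) · t² = t⁷

Answer: t⁷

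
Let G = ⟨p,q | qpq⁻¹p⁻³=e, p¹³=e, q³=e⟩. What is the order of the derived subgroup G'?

G' = [G, G] is generated by all commutators. The generator-pair commutators are: [p, q] = p¹¹.
The subgroup they normally generate is {e, p, p², p³, p⁴, p⁵, p⁶, p⁷, p⁸, p⁹, p¹⁰, p¹¹, p¹²}, of order 13.
Check: |G/G'| = 39/13 = 3 is the order of the abelianisation.

Answer: 13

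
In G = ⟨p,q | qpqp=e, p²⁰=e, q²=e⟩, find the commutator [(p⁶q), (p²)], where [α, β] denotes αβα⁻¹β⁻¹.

[(p⁶q), (p²)] = (p⁶q)·(p²)·(p⁶q)⁻¹·(p²)⁻¹.
  (p⁶q) · (p²) = p⁴q
  (p⁴q) · (p⁶q) = p¹⁸
  (p¹⁸) · (p¹⁸) = p¹⁶

Answer: p¹⁶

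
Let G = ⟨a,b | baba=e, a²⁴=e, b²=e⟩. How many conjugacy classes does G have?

The conjugacy classes (representative and size) are:
  [e] (size 1), [a²³] (size 2), [a²] (size 2), [a³] (size 2), [a²⁰] (size 2), [a¹⁹] (size 2), [a⁶] (size 2), [a⁷] (size 2), [a⁸] (size 2), [a⁹] (size 2), [a¹⁴] (size 2), [a¹¹] (size 2), [a¹²] (size 1), [a⁴b] (size 12), [a⁵b] (size 12).
Class equation: 1 + 2 + 2 + 2 + 2 + 2 + 2 + 2 + 2 + 2 + 2 + 2 + 1 + 12 + 12 = 48 = |G|. So G has 15 conjugacy classes.

Answer: 15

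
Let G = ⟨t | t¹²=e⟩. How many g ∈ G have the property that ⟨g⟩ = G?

G is cyclic of order 12. An element generates G iff its order is 12, and a cyclic group of order 12 has exactly φ(12) = 4 such elements.

Answer: 4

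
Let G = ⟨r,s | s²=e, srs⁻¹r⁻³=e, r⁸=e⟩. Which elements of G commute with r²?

⟨r²⟩ ⊆ C_G(r²) since powers of r² commute with r²; so |C_G(r²)| ≥ |⟨r²⟩| = 4.
By orbit–stabilizer, |C_G(r²)| = |G| / |conj. class of r²| = 16 / 2 = 8.
The 8 elements commuting with r² are {e, r, r², r³, r⁴, r⁵, r⁶, r⁷}.

Answer: {e, r, r², r³, r⁴, r⁵, r⁶, r⁷}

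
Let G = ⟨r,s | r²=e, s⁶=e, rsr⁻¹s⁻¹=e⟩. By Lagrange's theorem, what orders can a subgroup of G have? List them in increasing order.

|G| = 12 = 2² · 3. By Lagrange's theorem the order of any subgroup divides 12; the divisors of 12 are 1, 2, 3, 4, 6, 12.

Answer: 1, 2, 3, 4, 6, 12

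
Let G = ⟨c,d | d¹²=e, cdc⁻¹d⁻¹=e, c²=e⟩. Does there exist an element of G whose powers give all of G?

|G| = 24, but the maximum element order in G is 12 < 24. No single element generates all of G, so G is not cyclic.

Answer: No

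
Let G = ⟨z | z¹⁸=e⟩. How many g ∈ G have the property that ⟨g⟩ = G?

G is cyclic of order 18. An element generates G iff its order is 18, and a cyclic group of order 18 has exactly φ(18) = 6 such elements.

Answer: 6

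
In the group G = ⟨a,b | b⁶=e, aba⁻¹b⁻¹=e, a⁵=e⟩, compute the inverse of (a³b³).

The order of (a³b³) is 10 (smallest k with (a³b³)ᵏ = e), so (a³b³)⁻¹ = (a³b³)⁹ = a²b³.
Check: (a³b³) · (a²b³) → (a³b³) · a² = b³;   (b³) · b³ = e, giving e as required.

Answer: a²b³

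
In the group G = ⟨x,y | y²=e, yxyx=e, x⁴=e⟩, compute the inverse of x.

The order of x is 4 (smallest k with xᵏ = e), so x⁻¹ = x³ = x³.
Check: x · (x³) → x · x³ = e, giving e as required.

Answer: x³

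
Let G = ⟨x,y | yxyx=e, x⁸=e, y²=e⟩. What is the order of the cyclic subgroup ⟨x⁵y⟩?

|⟨x⁵y⟩| equals the order of x⁵y. Compute successive powers until reaching e:
  (x⁵y)¹ = x⁵y, (x⁵y)² = e.
The smallest positive k with (x⁵y)ᵏ = e is 2, so |⟨x⁵y⟩| = 2.

Answer: 2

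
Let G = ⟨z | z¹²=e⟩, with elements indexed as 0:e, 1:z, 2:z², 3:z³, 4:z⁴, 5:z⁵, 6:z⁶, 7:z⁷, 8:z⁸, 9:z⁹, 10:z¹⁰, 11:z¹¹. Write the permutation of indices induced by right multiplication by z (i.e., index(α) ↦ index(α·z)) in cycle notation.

(0 1 2 3 4 5 6 7 8 9 10 11)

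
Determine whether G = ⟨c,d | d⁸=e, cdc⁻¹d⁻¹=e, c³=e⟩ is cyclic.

|G| = 24. The element cd has order 24 (its powers give 24 distinct elements), so ⟨cd⟩ = G and G is cyclic.

Answer: Yes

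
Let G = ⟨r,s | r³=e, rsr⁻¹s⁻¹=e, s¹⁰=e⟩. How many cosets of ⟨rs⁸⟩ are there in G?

First find ord(rs⁸) by computing successive powers:
  (rs⁸)¹ = rs⁸, (rs⁸)² = r²s⁶, (rs⁸)³ = s⁴, (rs⁸)⁴ = rs², (rs⁸)⁵ = r², (rs⁸)⁶ = s⁸, (rs⁸)⁷ = rs⁶, (rs⁸)⁸ = r²s⁴, (rs⁸)⁹ = s², (rs⁸)¹⁰ = r, (rs⁸)¹¹ = r²s⁸, (rs⁸)¹² = s⁶, (rs⁸)¹³ = rs⁴, (rs⁸)¹⁴ = r²s², (rs⁸)¹⁵ = e.
So |⟨rs⁸⟩| = ord(rs⁸) = 15. With |G| = 30, by Lagrange [G : ⟨rs⁸⟩] = 30/15 = 2.

Answer: 2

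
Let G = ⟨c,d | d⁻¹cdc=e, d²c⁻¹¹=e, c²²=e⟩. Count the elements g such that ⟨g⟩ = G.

⟨g⟩ = G would require ord(g) = |G| = 44, but the maximum element order in G is 22 < 44. So G is not cyclic and no single element generates it: the count is 0.

Answer: 0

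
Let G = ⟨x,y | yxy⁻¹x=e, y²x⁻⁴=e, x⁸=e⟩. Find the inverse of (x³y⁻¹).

The order of (x³y⁻¹) is 4 (smallest k with (x³y⁻¹)ᵏ = e), so (x³y⁻¹)⁻¹ = (x³y⁻¹)³ = x³y.
Check: (x³y⁻¹) · (x³y) → (x³y⁻¹) · x³ = y⁻¹;   (y⁻¹) · y = e, giving e as required.

Answer: x³y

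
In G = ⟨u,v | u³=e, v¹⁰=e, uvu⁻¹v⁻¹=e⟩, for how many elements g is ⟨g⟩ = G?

G is cyclic of order 30. An element generates G iff its order is 30, and a cyclic group of order 30 has exactly φ(30) = 8 such elements.

Answer: 8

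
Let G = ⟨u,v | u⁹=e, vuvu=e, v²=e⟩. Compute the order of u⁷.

Compute successive powers until reaching e:
  (u⁷)¹ = u⁷, (u⁷)² = u⁵, (u⁷)³ = u³, (u⁷)⁴ = u, (u⁷)⁵ = u⁸, (u⁷)⁶ = u⁶, (u⁷)⁷ = u⁴, (u⁷)⁸ = u², (u⁷)⁹ = e.
The smallest positive k with (u⁷)ᵏ = e is 9.

Answer: 9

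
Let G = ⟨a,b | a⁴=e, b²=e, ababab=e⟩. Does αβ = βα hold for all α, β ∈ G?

a·b = ab but b·a = ba, so a·b ≠ b·a and G is not abelian.

Answer: No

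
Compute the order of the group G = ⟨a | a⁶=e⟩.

G is generated by a single element, so G is cyclic. The relator gives a⁶ = e and no smaller power is forced to be e, so the 6 powers {a, e, a², a³, a⁴, a⁵} are distinct. Hence |G| = 6.

Answer: 6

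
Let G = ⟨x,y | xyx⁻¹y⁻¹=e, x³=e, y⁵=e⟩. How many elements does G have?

Enumerate words in the generators, reducing via the relations: the distinct elements are
  {e, x, y, xy, x², y², y³, y⁴, xy², xy³, xy⁴, x²y, x²y², x²y³, x²y⁴}.
No further products give new elements, so |G| = 15.

Answer: 15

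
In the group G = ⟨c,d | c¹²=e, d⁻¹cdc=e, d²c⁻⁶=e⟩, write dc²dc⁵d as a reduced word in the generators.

Multiply left to right, reducing at each step:
  d · c² = c⁴d⁻¹
  (c⁴d⁻¹) · d = c⁴
  (c⁴) · c⁵ = c⁹
  (c⁹) · d = c³d⁻¹

Answer: c³d⁻¹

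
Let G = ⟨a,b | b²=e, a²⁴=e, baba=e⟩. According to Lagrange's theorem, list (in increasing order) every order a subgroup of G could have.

|G| = 48 = 2⁴ · 3. By Lagrange's theorem the order of any subgroup divides 48; the divisors of 48 are 1, 2, 3, 4, 6, 8, 12, 16, 24, 48.

Answer: 1, 2, 3, 4, 6, 8, 12, 16, 24, 48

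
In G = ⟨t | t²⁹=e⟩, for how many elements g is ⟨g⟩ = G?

G is cyclic of order 29. An element generates G iff its order is 29, and a cyclic group of order 29 has exactly φ(29) = 28 such elements.

Answer: 28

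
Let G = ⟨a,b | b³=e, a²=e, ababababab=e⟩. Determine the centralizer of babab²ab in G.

⟨babab²ab⟩ ⊆ C_G(babab²ab) since powers of babab²ab commute with babab²ab; so |C_G(babab²ab)| ≥ |⟨babab²ab⟩| = 3.
By orbit–stabilizer, |C_G(babab²ab)| = |G| / |conj. class of babab²ab| = 60 / 20 = 3.
The 3 elements commuting with babab²ab are {e, b²abab²ab², babab²ab}.

Answer: {e, b²abab²ab², babab²ab}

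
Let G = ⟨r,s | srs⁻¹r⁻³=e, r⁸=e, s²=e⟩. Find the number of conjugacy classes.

The conjugacy classes (representative and size) are:
  [e] (size 1), [r³] (size 2), [r²] (size 2), [r⁴] (size 1), [r⁵] (size 2), [r⁴s] (size 4), [rs] (size 4).
Class equation: 1 + 2 + 2 + 1 + 2 + 4 + 4 = 16 = |G|. So G has 7 conjugacy classes.

Answer: 7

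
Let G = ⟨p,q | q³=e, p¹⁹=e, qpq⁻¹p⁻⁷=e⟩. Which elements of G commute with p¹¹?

⟨p¹¹⟩ ⊆ C_G(p¹¹) since powers of p¹¹ commute with p¹¹; so |C_G(p¹¹)| ≥ |⟨p¹¹⟩| = 19.
By orbit–stabilizer, |C_G(p¹¹)| = |G| / |conj. class of p¹¹| = 57 / 3 = 19.
The 19 elements commuting with p¹¹ are {e, p, p², p³, p⁴, p⁵, p⁶, p⁷, p⁸, p⁹, p¹⁰, p¹¹, p¹², p¹³, p¹⁴, p¹⁵, p¹⁶, p¹⁷, p¹⁸}.

Answer: {e, p, p², p³, p⁴, p⁵, p⁶, p⁷, p⁸, p⁹, p¹⁰, p¹¹, p¹², p¹³, p¹⁴, p¹⁵, p¹⁶, p¹⁷, p¹⁸}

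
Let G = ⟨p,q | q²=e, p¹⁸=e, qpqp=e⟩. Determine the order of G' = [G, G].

G' = [G, G] is generated by all commutators. The generator-pair commutators are: [p, q] = p².
The subgroup they normally generate is {e, p², p⁴, p⁶, p⁸, p¹⁰, p¹², p¹⁴, p¹⁶}, of order 9.
Check: |G/G'| = 36/9 = 4 is the order of the abelianisation.

Answer: 9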